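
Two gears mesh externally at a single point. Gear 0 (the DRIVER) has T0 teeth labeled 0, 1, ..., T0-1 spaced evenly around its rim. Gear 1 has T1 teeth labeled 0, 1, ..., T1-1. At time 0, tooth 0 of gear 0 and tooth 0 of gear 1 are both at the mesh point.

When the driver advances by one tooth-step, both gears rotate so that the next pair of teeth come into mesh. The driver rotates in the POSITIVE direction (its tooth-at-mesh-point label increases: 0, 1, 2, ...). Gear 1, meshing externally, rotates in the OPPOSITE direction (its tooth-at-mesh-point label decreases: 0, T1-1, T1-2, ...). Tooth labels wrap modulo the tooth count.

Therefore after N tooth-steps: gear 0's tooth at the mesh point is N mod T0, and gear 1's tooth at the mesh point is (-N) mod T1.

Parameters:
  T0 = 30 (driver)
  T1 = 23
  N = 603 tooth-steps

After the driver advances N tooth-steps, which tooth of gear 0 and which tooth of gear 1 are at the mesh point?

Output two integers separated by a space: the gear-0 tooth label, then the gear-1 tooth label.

Answer: 3 18

Derivation:
Gear 0 (driver, T0=30): tooth at mesh = N mod T0
  603 = 20 * 30 + 3, so 603 mod 30 = 3
  gear 0 tooth = 3
Gear 1 (driven, T1=23): tooth at mesh = (-N) mod T1
  603 = 26 * 23 + 5, so 603 mod 23 = 5
  (-603) mod 23 = (-5) mod 23 = 23 - 5 = 18
Mesh after 603 steps: gear-0 tooth 3 meets gear-1 tooth 18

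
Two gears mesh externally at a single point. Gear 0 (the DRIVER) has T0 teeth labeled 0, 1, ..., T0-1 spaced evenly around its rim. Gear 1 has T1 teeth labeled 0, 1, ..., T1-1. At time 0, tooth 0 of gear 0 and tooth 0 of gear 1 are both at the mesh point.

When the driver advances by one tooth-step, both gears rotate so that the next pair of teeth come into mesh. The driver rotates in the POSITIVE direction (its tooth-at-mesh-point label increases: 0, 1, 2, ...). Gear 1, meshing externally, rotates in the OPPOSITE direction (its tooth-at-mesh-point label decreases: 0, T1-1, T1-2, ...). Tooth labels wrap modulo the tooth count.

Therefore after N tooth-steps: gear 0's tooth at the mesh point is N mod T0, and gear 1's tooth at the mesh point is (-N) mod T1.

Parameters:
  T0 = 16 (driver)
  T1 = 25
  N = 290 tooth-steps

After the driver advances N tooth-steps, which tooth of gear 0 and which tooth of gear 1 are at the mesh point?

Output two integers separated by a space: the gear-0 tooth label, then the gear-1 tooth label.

Gear 0 (driver, T0=16): tooth at mesh = N mod T0
  290 = 18 * 16 + 2, so 290 mod 16 = 2
  gear 0 tooth = 2
Gear 1 (driven, T1=25): tooth at mesh = (-N) mod T1
  290 = 11 * 25 + 15, so 290 mod 25 = 15
  (-290) mod 25 = (-15) mod 25 = 25 - 15 = 10
Mesh after 290 steps: gear-0 tooth 2 meets gear-1 tooth 10

Answer: 2 10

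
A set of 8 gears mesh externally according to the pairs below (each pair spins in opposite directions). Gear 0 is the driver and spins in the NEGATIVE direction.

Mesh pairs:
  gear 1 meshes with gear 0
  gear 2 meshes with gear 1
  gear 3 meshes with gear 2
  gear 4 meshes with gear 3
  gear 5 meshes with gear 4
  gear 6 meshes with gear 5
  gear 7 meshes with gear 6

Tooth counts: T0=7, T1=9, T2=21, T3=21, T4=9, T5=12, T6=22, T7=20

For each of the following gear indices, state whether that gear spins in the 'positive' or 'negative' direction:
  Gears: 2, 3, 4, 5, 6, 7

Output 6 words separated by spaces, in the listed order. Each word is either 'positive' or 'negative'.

Answer: negative positive negative positive negative positive

Derivation:
Gear 0 (driver): negative (depth 0)
  gear 1: meshes with gear 0 -> depth 1 -> positive (opposite of gear 0)
  gear 2: meshes with gear 1 -> depth 2 -> negative (opposite of gear 1)
  gear 3: meshes with gear 2 -> depth 3 -> positive (opposite of gear 2)
  gear 4: meshes with gear 3 -> depth 4 -> negative (opposite of gear 3)
  gear 5: meshes with gear 4 -> depth 5 -> positive (opposite of gear 4)
  gear 6: meshes with gear 5 -> depth 6 -> negative (opposite of gear 5)
  gear 7: meshes with gear 6 -> depth 7 -> positive (opposite of gear 6)
Queried indices 2, 3, 4, 5, 6, 7 -> negative, positive, negative, positive, negative, positive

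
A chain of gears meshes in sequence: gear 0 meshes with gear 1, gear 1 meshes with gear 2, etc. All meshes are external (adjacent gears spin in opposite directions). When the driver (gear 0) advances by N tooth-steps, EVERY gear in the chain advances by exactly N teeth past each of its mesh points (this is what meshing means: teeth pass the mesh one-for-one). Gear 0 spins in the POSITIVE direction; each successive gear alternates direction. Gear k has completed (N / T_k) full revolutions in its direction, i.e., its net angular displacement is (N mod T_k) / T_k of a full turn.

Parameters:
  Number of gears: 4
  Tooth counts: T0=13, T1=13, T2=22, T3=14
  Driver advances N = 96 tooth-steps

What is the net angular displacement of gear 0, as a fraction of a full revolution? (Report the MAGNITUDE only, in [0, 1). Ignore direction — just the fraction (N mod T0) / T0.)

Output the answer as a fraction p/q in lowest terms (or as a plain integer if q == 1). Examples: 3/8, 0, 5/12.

Chain of 4 gears, tooth counts: [13, 13, 22, 14]
  gear 0: T0=13, direction=positive, advance = 96 mod 13 = 5 teeth = 5/13 turn
  gear 1: T1=13, direction=negative, advance = 96 mod 13 = 5 teeth = 5/13 turn
  gear 2: T2=22, direction=positive, advance = 96 mod 22 = 8 teeth = 8/22 turn
  gear 3: T3=14, direction=negative, advance = 96 mod 14 = 12 teeth = 12/14 turn
Gear 0: 96 mod 13 = 5
Fraction = 5 / 13 = 5/13 (gcd(5,13)=1) = 5/13

Answer: 5/13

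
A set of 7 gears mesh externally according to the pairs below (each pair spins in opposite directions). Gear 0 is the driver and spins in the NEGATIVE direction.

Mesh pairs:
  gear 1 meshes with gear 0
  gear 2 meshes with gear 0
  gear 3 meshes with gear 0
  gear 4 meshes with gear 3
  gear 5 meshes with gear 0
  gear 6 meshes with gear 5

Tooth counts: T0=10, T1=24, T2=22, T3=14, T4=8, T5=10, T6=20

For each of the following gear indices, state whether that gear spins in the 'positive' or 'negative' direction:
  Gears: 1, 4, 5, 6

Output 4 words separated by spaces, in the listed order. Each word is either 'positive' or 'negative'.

Gear 0 (driver): negative (depth 0)
  gear 1: meshes with gear 0 -> depth 1 -> positive (opposite of gear 0)
  gear 2: meshes with gear 0 -> depth 1 -> positive (opposite of gear 0)
  gear 3: meshes with gear 0 -> depth 1 -> positive (opposite of gear 0)
  gear 4: meshes with gear 3 -> depth 2 -> negative (opposite of gear 3)
  gear 5: meshes with gear 0 -> depth 1 -> positive (opposite of gear 0)
  gear 6: meshes with gear 5 -> depth 2 -> negative (opposite of gear 5)
Queried indices 1, 4, 5, 6 -> positive, negative, positive, negative

Answer: positive negative positive negative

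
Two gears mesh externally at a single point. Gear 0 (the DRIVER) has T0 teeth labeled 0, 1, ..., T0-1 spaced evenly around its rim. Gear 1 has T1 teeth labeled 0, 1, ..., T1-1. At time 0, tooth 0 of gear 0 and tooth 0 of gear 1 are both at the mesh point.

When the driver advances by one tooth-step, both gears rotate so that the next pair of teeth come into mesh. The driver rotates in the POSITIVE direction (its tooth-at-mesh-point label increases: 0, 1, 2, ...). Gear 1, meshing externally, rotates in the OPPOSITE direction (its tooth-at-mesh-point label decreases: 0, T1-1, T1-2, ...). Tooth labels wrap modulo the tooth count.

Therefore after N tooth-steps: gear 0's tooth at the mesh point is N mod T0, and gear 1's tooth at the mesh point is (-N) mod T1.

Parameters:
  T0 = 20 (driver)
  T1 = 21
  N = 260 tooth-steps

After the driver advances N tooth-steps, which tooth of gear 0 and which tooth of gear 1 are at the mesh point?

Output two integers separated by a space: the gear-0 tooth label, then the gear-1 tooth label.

Gear 0 (driver, T0=20): tooth at mesh = N mod T0
  260 = 13 * 20 + 0, so 260 mod 20 = 0
  gear 0 tooth = 0
Gear 1 (driven, T1=21): tooth at mesh = (-N) mod T1
  260 = 12 * 21 + 8, so 260 mod 21 = 8
  (-260) mod 21 = (-8) mod 21 = 21 - 8 = 13
Mesh after 260 steps: gear-0 tooth 0 meets gear-1 tooth 13

Answer: 0 13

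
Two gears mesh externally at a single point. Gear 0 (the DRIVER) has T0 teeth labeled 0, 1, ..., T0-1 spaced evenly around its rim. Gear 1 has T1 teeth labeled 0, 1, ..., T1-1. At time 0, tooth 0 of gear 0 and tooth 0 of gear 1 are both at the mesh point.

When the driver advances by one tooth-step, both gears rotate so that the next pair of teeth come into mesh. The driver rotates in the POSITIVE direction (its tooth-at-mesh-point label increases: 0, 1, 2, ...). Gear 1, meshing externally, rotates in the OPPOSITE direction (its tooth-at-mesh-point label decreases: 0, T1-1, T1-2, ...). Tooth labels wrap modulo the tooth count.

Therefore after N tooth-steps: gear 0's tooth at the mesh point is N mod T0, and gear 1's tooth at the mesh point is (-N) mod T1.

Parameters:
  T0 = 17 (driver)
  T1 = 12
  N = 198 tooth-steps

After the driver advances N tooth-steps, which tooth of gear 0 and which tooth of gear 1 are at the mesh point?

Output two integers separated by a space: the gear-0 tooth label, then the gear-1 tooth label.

Answer: 11 6

Derivation:
Gear 0 (driver, T0=17): tooth at mesh = N mod T0
  198 = 11 * 17 + 11, so 198 mod 17 = 11
  gear 0 tooth = 11
Gear 1 (driven, T1=12): tooth at mesh = (-N) mod T1
  198 = 16 * 12 + 6, so 198 mod 12 = 6
  (-198) mod 12 = (-6) mod 12 = 12 - 6 = 6
Mesh after 198 steps: gear-0 tooth 11 meets gear-1 tooth 6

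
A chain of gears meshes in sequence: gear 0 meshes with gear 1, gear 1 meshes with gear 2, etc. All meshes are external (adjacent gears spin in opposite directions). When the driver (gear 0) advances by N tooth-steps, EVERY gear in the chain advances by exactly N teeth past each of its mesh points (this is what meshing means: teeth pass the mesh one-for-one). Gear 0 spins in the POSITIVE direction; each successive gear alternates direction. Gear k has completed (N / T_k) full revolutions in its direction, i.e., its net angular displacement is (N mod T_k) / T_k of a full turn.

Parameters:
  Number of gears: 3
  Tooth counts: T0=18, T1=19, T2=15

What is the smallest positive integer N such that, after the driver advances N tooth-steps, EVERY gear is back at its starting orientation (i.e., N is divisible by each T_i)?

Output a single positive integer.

Answer: 1710

Derivation:
Gear k returns to start when N is a multiple of T_k.
All gears at start simultaneously when N is a common multiple of [18, 19, 15]; the smallest such N is lcm(18, 19, 15).
Start: lcm = T0 = 18
Fold in T1=19: gcd(18, 19) = 1; lcm(18, 19) = 18 * 19 / 1 = 342 / 1 = 342
Fold in T2=15: gcd(342, 15) = 3; lcm(342, 15) = 342 * 15 / 3 = 5130 / 3 = 1710
Full cycle length = 1710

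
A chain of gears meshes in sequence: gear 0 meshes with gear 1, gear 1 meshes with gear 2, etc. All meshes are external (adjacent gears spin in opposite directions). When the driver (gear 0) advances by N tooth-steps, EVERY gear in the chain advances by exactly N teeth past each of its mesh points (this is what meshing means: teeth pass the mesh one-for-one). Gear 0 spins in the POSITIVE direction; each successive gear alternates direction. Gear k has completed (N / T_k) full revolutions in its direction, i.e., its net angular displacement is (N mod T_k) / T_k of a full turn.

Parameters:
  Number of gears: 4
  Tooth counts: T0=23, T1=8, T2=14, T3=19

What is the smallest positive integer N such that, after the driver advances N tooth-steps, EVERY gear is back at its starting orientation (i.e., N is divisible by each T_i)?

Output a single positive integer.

Answer: 24472

Derivation:
Gear k returns to start when N is a multiple of T_k.
All gears at start simultaneously when N is a common multiple of [23, 8, 14, 19]; the smallest such N is lcm(23, 8, 14, 19).
Start: lcm = T0 = 23
Fold in T1=8: gcd(23, 8) = 1; lcm(23, 8) = 23 * 8 / 1 = 184 / 1 = 184
Fold in T2=14: gcd(184, 14) = 2; lcm(184, 14) = 184 * 14 / 2 = 2576 / 2 = 1288
Fold in T3=19: gcd(1288, 19) = 1; lcm(1288, 19) = 1288 * 19 / 1 = 24472 / 1 = 24472
Full cycle length = 24472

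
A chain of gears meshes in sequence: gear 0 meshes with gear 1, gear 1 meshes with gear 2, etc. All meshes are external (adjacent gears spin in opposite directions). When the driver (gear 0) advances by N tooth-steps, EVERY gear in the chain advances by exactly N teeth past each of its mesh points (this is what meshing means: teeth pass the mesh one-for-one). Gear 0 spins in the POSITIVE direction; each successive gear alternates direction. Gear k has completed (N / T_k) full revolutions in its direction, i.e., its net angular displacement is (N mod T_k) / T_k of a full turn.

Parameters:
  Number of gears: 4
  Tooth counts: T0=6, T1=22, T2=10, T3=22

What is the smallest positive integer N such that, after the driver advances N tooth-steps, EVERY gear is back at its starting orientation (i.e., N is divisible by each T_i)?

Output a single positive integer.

Gear k returns to start when N is a multiple of T_k.
All gears at start simultaneously when N is a common multiple of [6, 22, 10, 22]; the smallest such N is lcm(6, 22, 10, 22).
Start: lcm = T0 = 6
Fold in T1=22: gcd(6, 22) = 2; lcm(6, 22) = 6 * 22 / 2 = 132 / 2 = 66
Fold in T2=10: gcd(66, 10) = 2; lcm(66, 10) = 66 * 10 / 2 = 660 / 2 = 330
Fold in T3=22: gcd(330, 22) = 22; lcm(330, 22) = 330 * 22 / 22 = 7260 / 22 = 330
Full cycle length = 330

Answer: 330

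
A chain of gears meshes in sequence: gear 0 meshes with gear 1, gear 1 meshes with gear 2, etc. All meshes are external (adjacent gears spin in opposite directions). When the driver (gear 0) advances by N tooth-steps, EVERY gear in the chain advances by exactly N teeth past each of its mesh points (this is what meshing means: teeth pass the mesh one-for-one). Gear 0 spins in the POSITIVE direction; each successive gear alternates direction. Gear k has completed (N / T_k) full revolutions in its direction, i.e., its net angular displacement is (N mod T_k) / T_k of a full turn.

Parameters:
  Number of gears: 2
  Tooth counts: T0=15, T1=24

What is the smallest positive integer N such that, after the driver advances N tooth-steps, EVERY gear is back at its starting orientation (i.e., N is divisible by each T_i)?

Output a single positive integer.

Gear k returns to start when N is a multiple of T_k.
All gears at start simultaneously when N is a common multiple of [15, 24]; the smallest such N is lcm(15, 24).
Start: lcm = T0 = 15
Fold in T1=24: gcd(15, 24) = 3; lcm(15, 24) = 15 * 24 / 3 = 360 / 3 = 120
Full cycle length = 120

Answer: 120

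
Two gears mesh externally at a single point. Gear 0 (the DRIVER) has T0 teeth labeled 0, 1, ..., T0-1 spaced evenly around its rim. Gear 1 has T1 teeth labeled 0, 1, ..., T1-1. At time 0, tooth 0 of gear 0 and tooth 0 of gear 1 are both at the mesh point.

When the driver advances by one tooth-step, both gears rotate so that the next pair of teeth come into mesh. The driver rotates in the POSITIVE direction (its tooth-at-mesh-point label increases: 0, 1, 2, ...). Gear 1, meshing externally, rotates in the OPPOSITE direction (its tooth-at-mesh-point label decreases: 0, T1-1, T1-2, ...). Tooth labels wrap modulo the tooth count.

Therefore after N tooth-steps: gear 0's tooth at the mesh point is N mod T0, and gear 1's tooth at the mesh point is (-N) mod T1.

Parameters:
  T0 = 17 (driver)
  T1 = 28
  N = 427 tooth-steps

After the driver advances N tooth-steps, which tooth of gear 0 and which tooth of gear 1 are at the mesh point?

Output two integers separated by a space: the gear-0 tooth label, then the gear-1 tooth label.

Answer: 2 21

Derivation:
Gear 0 (driver, T0=17): tooth at mesh = N mod T0
  427 = 25 * 17 + 2, so 427 mod 17 = 2
  gear 0 tooth = 2
Gear 1 (driven, T1=28): tooth at mesh = (-N) mod T1
  427 = 15 * 28 + 7, so 427 mod 28 = 7
  (-427) mod 28 = (-7) mod 28 = 28 - 7 = 21
Mesh after 427 steps: gear-0 tooth 2 meets gear-1 tooth 21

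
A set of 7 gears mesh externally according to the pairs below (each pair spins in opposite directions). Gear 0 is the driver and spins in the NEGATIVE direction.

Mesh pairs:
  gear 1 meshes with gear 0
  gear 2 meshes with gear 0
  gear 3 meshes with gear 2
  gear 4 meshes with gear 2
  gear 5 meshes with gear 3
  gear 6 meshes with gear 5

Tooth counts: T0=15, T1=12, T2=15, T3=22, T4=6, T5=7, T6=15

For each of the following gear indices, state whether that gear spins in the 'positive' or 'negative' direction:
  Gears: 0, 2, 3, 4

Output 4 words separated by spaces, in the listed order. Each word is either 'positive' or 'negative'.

Gear 0 (driver): negative (depth 0)
  gear 1: meshes with gear 0 -> depth 1 -> positive (opposite of gear 0)
  gear 2: meshes with gear 0 -> depth 1 -> positive (opposite of gear 0)
  gear 3: meshes with gear 2 -> depth 2 -> negative (opposite of gear 2)
  gear 4: meshes with gear 2 -> depth 2 -> negative (opposite of gear 2)
  gear 5: meshes with gear 3 -> depth 3 -> positive (opposite of gear 3)
  gear 6: meshes with gear 5 -> depth 4 -> negative (opposite of gear 5)
Queried indices 0, 2, 3, 4 -> negative, positive, negative, negative

Answer: negative positive negative negative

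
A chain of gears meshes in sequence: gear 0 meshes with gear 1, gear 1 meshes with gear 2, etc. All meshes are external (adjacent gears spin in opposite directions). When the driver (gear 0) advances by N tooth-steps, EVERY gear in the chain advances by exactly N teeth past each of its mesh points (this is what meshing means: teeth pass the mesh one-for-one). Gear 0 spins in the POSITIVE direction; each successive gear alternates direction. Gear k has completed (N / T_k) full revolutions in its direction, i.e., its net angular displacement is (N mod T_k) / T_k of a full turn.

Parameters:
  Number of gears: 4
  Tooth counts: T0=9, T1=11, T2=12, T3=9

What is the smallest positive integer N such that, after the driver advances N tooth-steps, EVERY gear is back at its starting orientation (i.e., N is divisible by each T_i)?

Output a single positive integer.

Answer: 396

Derivation:
Gear k returns to start when N is a multiple of T_k.
All gears at start simultaneously when N is a common multiple of [9, 11, 12, 9]; the smallest such N is lcm(9, 11, 12, 9).
Start: lcm = T0 = 9
Fold in T1=11: gcd(9, 11) = 1; lcm(9, 11) = 9 * 11 / 1 = 99 / 1 = 99
Fold in T2=12: gcd(99, 12) = 3; lcm(99, 12) = 99 * 12 / 3 = 1188 / 3 = 396
Fold in T3=9: gcd(396, 9) = 9; lcm(396, 9) = 396 * 9 / 9 = 3564 / 9 = 396
Full cycle length = 396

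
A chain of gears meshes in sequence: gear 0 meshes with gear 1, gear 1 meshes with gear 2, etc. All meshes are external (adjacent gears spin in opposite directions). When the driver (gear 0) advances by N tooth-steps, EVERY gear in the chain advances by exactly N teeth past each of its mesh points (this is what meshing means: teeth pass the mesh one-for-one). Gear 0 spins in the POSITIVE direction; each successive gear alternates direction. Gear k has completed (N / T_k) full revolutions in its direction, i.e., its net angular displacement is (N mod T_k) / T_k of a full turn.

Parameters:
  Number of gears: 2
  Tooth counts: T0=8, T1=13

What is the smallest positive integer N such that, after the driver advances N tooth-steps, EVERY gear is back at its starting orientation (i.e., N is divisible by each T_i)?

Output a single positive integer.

Gear k returns to start when N is a multiple of T_k.
All gears at start simultaneously when N is a common multiple of [8, 13]; the smallest such N is lcm(8, 13).
Start: lcm = T0 = 8
Fold in T1=13: gcd(8, 13) = 1; lcm(8, 13) = 8 * 13 / 1 = 104 / 1 = 104
Full cycle length = 104

Answer: 104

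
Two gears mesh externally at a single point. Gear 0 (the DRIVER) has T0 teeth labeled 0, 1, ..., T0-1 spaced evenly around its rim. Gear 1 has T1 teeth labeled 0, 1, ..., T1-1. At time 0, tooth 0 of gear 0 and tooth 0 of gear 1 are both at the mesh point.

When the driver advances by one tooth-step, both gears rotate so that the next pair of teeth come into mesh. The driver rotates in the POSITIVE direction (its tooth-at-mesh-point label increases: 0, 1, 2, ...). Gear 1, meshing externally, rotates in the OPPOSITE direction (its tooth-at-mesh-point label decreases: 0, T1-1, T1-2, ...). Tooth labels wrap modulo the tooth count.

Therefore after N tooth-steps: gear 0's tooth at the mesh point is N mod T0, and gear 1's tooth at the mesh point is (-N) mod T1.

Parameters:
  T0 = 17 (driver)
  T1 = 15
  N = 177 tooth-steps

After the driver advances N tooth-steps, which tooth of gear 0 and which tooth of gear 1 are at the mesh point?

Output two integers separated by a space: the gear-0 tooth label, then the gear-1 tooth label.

Answer: 7 3

Derivation:
Gear 0 (driver, T0=17): tooth at mesh = N mod T0
  177 = 10 * 17 + 7, so 177 mod 17 = 7
  gear 0 tooth = 7
Gear 1 (driven, T1=15): tooth at mesh = (-N) mod T1
  177 = 11 * 15 + 12, so 177 mod 15 = 12
  (-177) mod 15 = (-12) mod 15 = 15 - 12 = 3
Mesh after 177 steps: gear-0 tooth 7 meets gear-1 tooth 3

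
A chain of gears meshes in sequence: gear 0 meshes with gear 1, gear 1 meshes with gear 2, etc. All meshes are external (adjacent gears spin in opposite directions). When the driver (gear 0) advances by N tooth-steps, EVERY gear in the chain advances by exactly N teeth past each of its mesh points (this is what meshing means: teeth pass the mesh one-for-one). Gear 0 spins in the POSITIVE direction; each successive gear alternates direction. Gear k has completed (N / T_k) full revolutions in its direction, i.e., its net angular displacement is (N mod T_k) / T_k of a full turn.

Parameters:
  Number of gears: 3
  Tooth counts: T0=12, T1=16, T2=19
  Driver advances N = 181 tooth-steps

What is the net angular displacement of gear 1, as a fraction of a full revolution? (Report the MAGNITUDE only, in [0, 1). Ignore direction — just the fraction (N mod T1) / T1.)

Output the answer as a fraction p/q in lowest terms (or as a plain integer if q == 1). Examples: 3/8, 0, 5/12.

Answer: 5/16

Derivation:
Chain of 3 gears, tooth counts: [12, 16, 19]
  gear 0: T0=12, direction=positive, advance = 181 mod 12 = 1 teeth = 1/12 turn
  gear 1: T1=16, direction=negative, advance = 181 mod 16 = 5 teeth = 5/16 turn
  gear 2: T2=19, direction=positive, advance = 181 mod 19 = 10 teeth = 10/19 turn
Gear 1: 181 mod 16 = 5
Fraction = 5 / 16 = 5/16 (gcd(5,16)=1) = 5/16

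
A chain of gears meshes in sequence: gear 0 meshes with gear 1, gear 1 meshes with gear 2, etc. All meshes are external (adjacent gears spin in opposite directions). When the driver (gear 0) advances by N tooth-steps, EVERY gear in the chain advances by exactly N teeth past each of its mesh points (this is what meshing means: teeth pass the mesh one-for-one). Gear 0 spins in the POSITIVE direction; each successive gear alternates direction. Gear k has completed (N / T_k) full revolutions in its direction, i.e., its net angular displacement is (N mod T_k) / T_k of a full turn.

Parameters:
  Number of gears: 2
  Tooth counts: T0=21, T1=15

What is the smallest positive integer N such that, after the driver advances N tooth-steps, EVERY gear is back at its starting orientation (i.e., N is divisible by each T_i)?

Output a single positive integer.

Gear k returns to start when N is a multiple of T_k.
All gears at start simultaneously when N is a common multiple of [21, 15]; the smallest such N is lcm(21, 15).
Start: lcm = T0 = 21
Fold in T1=15: gcd(21, 15) = 3; lcm(21, 15) = 21 * 15 / 3 = 315 / 3 = 105
Full cycle length = 105

Answer: 105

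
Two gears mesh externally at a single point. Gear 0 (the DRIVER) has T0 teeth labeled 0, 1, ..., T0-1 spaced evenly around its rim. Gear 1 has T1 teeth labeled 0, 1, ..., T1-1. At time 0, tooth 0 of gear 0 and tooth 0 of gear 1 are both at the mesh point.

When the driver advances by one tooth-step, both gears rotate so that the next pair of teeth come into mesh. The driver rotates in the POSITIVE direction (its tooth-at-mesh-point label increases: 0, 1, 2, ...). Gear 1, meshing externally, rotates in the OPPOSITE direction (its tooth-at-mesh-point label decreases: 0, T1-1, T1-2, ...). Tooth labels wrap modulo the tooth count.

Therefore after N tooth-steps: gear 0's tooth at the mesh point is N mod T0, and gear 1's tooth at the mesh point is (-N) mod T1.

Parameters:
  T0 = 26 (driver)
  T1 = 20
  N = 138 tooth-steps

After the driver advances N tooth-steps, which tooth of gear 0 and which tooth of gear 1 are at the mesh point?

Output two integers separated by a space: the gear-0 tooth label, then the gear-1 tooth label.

Answer: 8 2

Derivation:
Gear 0 (driver, T0=26): tooth at mesh = N mod T0
  138 = 5 * 26 + 8, so 138 mod 26 = 8
  gear 0 tooth = 8
Gear 1 (driven, T1=20): tooth at mesh = (-N) mod T1
  138 = 6 * 20 + 18, so 138 mod 20 = 18
  (-138) mod 20 = (-18) mod 20 = 20 - 18 = 2
Mesh after 138 steps: gear-0 tooth 8 meets gear-1 tooth 2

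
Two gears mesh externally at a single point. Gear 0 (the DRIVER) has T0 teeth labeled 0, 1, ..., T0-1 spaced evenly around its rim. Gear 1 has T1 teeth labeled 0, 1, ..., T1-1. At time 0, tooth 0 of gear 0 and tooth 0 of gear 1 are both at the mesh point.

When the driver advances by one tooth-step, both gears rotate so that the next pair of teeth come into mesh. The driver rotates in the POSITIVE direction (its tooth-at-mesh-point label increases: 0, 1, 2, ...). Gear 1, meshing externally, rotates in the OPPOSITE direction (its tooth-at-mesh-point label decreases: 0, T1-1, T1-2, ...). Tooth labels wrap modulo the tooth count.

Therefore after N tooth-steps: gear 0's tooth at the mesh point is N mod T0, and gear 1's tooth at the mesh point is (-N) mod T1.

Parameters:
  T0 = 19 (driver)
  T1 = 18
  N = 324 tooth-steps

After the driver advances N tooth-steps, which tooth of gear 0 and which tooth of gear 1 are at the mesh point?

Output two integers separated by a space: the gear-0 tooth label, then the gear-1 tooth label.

Answer: 1 0

Derivation:
Gear 0 (driver, T0=19): tooth at mesh = N mod T0
  324 = 17 * 19 + 1, so 324 mod 19 = 1
  gear 0 tooth = 1
Gear 1 (driven, T1=18): tooth at mesh = (-N) mod T1
  324 = 18 * 18 + 0, so 324 mod 18 = 0
  (-324) mod 18 = 0
Mesh after 324 steps: gear-0 tooth 1 meets gear-1 tooth 0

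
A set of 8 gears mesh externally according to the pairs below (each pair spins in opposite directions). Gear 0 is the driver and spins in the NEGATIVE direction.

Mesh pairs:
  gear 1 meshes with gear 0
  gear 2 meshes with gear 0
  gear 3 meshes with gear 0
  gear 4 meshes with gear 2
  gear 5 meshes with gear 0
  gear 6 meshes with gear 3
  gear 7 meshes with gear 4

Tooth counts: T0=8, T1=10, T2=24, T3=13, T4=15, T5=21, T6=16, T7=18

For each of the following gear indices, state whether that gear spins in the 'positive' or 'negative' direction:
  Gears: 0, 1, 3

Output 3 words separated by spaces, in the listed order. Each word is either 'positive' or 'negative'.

Gear 0 (driver): negative (depth 0)
  gear 1: meshes with gear 0 -> depth 1 -> positive (opposite of gear 0)
  gear 2: meshes with gear 0 -> depth 1 -> positive (opposite of gear 0)
  gear 3: meshes with gear 0 -> depth 1 -> positive (opposite of gear 0)
  gear 4: meshes with gear 2 -> depth 2 -> negative (opposite of gear 2)
  gear 5: meshes with gear 0 -> depth 1 -> positive (opposite of gear 0)
  gear 6: meshes with gear 3 -> depth 2 -> negative (opposite of gear 3)
  gear 7: meshes with gear 4 -> depth 3 -> positive (opposite of gear 4)
Queried indices 0, 1, 3 -> negative, positive, positive

Answer: negative positive positive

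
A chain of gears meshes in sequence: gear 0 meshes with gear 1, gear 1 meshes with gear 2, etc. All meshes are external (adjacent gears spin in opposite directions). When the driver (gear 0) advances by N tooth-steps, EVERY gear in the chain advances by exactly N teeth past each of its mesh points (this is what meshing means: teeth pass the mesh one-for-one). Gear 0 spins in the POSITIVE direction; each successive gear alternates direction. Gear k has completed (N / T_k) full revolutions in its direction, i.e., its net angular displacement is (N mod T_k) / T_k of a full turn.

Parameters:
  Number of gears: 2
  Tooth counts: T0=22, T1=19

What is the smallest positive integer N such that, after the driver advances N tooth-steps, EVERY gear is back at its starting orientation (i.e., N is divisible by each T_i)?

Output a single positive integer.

Gear k returns to start when N is a multiple of T_k.
All gears at start simultaneously when N is a common multiple of [22, 19]; the smallest such N is lcm(22, 19).
Start: lcm = T0 = 22
Fold in T1=19: gcd(22, 19) = 1; lcm(22, 19) = 22 * 19 / 1 = 418 / 1 = 418
Full cycle length = 418

Answer: 418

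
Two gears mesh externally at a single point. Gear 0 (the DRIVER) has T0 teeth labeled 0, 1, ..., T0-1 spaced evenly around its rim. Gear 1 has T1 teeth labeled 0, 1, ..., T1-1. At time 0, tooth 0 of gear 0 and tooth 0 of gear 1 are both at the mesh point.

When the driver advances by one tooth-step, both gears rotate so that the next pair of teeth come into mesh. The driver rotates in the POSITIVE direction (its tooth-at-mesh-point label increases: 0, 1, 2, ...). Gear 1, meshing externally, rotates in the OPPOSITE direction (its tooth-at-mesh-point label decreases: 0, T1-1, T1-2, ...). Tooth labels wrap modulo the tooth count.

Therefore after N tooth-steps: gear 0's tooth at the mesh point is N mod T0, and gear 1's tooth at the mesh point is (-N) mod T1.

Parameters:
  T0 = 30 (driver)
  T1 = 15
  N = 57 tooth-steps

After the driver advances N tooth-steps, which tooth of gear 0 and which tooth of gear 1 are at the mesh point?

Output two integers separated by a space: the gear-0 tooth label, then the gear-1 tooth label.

Answer: 27 3

Derivation:
Gear 0 (driver, T0=30): tooth at mesh = N mod T0
  57 = 1 * 30 + 27, so 57 mod 30 = 27
  gear 0 tooth = 27
Gear 1 (driven, T1=15): tooth at mesh = (-N) mod T1
  57 = 3 * 15 + 12, so 57 mod 15 = 12
  (-57) mod 15 = (-12) mod 15 = 15 - 12 = 3
Mesh after 57 steps: gear-0 tooth 27 meets gear-1 tooth 3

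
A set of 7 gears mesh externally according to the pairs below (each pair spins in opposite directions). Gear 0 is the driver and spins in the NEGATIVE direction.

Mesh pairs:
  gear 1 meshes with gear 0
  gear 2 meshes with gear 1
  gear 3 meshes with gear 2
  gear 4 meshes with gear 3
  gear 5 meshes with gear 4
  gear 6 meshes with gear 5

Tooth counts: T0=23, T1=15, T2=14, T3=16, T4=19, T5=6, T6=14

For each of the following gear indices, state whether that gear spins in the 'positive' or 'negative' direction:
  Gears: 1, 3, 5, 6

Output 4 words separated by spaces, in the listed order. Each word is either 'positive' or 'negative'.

Answer: positive positive positive negative

Derivation:
Gear 0 (driver): negative (depth 0)
  gear 1: meshes with gear 0 -> depth 1 -> positive (opposite of gear 0)
  gear 2: meshes with gear 1 -> depth 2 -> negative (opposite of gear 1)
  gear 3: meshes with gear 2 -> depth 3 -> positive (opposite of gear 2)
  gear 4: meshes with gear 3 -> depth 4 -> negative (opposite of gear 3)
  gear 5: meshes with gear 4 -> depth 5 -> positive (opposite of gear 4)
  gear 6: meshes with gear 5 -> depth 6 -> negative (opposite of gear 5)
Queried indices 1, 3, 5, 6 -> positive, positive, positive, negative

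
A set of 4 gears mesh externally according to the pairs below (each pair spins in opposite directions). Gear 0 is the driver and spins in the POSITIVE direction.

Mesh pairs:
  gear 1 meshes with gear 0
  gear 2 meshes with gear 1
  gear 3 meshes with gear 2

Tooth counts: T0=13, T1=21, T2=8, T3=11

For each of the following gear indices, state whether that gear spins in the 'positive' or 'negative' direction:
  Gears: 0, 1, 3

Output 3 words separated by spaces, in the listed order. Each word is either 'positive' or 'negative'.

Answer: positive negative negative

Derivation:
Gear 0 (driver): positive (depth 0)
  gear 1: meshes with gear 0 -> depth 1 -> negative (opposite of gear 0)
  gear 2: meshes with gear 1 -> depth 2 -> positive (opposite of gear 1)
  gear 3: meshes with gear 2 -> depth 3 -> negative (opposite of gear 2)
Queried indices 0, 1, 3 -> positive, negative, negative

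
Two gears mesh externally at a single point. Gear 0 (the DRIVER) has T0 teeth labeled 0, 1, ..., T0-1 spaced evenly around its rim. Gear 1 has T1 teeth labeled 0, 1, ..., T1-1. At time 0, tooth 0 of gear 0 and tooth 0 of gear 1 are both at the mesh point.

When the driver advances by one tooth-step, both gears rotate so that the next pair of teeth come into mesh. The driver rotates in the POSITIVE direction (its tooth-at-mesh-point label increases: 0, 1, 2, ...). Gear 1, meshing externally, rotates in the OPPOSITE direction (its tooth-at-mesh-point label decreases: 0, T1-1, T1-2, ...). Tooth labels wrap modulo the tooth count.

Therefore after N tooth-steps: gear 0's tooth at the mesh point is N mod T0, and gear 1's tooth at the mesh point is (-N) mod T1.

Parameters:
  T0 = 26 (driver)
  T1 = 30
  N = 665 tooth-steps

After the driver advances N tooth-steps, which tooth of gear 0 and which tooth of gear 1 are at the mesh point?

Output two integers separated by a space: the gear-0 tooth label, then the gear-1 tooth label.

Gear 0 (driver, T0=26): tooth at mesh = N mod T0
  665 = 25 * 26 + 15, so 665 mod 26 = 15
  gear 0 tooth = 15
Gear 1 (driven, T1=30): tooth at mesh = (-N) mod T1
  665 = 22 * 30 + 5, so 665 mod 30 = 5
  (-665) mod 30 = (-5) mod 30 = 30 - 5 = 25
Mesh after 665 steps: gear-0 tooth 15 meets gear-1 tooth 25

Answer: 15 25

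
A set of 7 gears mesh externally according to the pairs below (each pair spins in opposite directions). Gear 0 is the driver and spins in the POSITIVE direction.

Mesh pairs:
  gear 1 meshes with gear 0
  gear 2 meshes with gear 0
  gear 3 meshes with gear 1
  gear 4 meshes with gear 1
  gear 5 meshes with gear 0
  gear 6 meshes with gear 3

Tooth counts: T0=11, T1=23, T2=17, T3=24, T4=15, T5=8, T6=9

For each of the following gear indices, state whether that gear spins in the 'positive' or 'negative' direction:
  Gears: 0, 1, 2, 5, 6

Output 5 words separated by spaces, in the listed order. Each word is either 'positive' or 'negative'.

Gear 0 (driver): positive (depth 0)
  gear 1: meshes with gear 0 -> depth 1 -> negative (opposite of gear 0)
  gear 2: meshes with gear 0 -> depth 1 -> negative (opposite of gear 0)
  gear 3: meshes with gear 1 -> depth 2 -> positive (opposite of gear 1)
  gear 4: meshes with gear 1 -> depth 2 -> positive (opposite of gear 1)
  gear 5: meshes with gear 0 -> depth 1 -> negative (opposite of gear 0)
  gear 6: meshes with gear 3 -> depth 3 -> negative (opposite of gear 3)
Queried indices 0, 1, 2, 5, 6 -> positive, negative, negative, negative, negative

Answer: positive negative negative negative negative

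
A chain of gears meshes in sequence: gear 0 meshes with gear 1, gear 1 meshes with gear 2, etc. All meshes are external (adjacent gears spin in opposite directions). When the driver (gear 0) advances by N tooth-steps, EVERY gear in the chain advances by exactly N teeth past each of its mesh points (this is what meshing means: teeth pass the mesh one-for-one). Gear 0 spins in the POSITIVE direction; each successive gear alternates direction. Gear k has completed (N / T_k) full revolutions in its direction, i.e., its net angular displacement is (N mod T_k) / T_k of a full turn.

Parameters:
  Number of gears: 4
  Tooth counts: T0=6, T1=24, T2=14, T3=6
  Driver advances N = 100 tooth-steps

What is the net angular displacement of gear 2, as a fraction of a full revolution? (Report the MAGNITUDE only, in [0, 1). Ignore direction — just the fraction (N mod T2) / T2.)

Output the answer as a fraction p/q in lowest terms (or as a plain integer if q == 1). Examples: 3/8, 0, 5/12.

Chain of 4 gears, tooth counts: [6, 24, 14, 6]
  gear 0: T0=6, direction=positive, advance = 100 mod 6 = 4 teeth = 4/6 turn
  gear 1: T1=24, direction=negative, advance = 100 mod 24 = 4 teeth = 4/24 turn
  gear 2: T2=14, direction=positive, advance = 100 mod 14 = 2 teeth = 2/14 turn
  gear 3: T3=6, direction=negative, advance = 100 mod 6 = 4 teeth = 4/6 turn
Gear 2: 100 mod 14 = 2
Fraction = 2 / 14 = 1/7 (gcd(2,14)=2) = 1/7

Answer: 1/7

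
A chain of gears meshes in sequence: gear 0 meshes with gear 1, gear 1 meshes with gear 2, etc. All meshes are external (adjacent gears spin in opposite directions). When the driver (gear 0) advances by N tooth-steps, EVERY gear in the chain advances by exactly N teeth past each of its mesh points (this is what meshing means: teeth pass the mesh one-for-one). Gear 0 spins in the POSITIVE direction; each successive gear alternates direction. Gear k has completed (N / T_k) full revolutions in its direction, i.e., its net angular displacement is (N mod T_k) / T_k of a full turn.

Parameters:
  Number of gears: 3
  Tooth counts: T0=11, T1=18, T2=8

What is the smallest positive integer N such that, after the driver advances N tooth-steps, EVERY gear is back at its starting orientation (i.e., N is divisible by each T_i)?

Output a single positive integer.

Gear k returns to start when N is a multiple of T_k.
All gears at start simultaneously when N is a common multiple of [11, 18, 8]; the smallest such N is lcm(11, 18, 8).
Start: lcm = T0 = 11
Fold in T1=18: gcd(11, 18) = 1; lcm(11, 18) = 11 * 18 / 1 = 198 / 1 = 198
Fold in T2=8: gcd(198, 8) = 2; lcm(198, 8) = 198 * 8 / 2 = 1584 / 2 = 792
Full cycle length = 792

Answer: 792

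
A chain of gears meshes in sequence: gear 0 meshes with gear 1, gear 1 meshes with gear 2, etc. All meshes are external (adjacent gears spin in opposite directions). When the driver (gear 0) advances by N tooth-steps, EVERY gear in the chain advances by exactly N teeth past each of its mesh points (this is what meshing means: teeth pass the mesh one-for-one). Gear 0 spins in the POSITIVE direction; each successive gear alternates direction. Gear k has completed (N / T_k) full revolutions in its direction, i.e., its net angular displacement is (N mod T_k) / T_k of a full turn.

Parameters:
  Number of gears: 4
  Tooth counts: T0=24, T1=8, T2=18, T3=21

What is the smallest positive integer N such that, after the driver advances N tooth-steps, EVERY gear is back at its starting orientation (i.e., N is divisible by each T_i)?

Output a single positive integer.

Gear k returns to start when N is a multiple of T_k.
All gears at start simultaneously when N is a common multiple of [24, 8, 18, 21]; the smallest such N is lcm(24, 8, 18, 21).
Start: lcm = T0 = 24
Fold in T1=8: gcd(24, 8) = 8; lcm(24, 8) = 24 * 8 / 8 = 192 / 8 = 24
Fold in T2=18: gcd(24, 18) = 6; lcm(24, 18) = 24 * 18 / 6 = 432 / 6 = 72
Fold in T3=21: gcd(72, 21) = 3; lcm(72, 21) = 72 * 21 / 3 = 1512 / 3 = 504
Full cycle length = 504

Answer: 504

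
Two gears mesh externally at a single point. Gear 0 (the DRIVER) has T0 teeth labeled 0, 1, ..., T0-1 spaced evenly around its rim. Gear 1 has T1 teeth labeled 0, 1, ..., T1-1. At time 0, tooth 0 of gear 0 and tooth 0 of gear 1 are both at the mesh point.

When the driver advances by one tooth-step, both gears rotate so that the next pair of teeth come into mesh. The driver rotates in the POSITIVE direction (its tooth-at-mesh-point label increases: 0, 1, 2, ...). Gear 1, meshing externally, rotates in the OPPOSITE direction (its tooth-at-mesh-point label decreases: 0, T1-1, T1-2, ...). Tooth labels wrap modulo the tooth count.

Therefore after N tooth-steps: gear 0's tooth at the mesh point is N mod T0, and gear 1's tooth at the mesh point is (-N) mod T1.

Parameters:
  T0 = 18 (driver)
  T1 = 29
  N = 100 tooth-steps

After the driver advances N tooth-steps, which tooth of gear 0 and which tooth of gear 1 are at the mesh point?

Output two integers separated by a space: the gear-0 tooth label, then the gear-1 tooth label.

Gear 0 (driver, T0=18): tooth at mesh = N mod T0
  100 = 5 * 18 + 10, so 100 mod 18 = 10
  gear 0 tooth = 10
Gear 1 (driven, T1=29): tooth at mesh = (-N) mod T1
  100 = 3 * 29 + 13, so 100 mod 29 = 13
  (-100) mod 29 = (-13) mod 29 = 29 - 13 = 16
Mesh after 100 steps: gear-0 tooth 10 meets gear-1 tooth 16

Answer: 10 16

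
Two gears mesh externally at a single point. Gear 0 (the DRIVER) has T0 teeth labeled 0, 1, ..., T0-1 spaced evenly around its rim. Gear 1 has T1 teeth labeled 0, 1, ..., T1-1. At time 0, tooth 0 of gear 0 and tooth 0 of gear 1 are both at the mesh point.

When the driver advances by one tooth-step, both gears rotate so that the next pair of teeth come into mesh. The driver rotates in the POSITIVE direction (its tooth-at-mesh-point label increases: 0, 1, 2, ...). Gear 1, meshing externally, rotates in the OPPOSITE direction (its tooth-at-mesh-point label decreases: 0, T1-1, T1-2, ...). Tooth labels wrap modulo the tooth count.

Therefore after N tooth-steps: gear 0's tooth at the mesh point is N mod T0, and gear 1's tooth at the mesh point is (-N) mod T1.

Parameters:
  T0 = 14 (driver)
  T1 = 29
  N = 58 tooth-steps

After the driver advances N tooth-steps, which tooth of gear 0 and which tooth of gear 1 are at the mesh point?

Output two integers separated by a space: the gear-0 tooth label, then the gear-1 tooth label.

Gear 0 (driver, T0=14): tooth at mesh = N mod T0
  58 = 4 * 14 + 2, so 58 mod 14 = 2
  gear 0 tooth = 2
Gear 1 (driven, T1=29): tooth at mesh = (-N) mod T1
  58 = 2 * 29 + 0, so 58 mod 29 = 0
  (-58) mod 29 = 0
Mesh after 58 steps: gear-0 tooth 2 meets gear-1 tooth 0

Answer: 2 0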